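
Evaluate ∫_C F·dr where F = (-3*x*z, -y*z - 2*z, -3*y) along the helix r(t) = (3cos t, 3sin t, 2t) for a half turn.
-9*pi - 12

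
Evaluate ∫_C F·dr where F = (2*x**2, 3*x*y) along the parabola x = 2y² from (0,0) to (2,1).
41/6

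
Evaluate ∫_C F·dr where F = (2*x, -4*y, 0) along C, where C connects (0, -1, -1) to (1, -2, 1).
-5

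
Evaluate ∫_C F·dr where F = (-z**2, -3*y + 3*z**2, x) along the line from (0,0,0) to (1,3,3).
12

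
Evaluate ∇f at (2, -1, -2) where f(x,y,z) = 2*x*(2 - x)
(-4, 0, 0)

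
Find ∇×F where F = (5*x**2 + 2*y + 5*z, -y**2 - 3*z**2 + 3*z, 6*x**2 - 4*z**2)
(6*z - 3, 5 - 12*x, -2)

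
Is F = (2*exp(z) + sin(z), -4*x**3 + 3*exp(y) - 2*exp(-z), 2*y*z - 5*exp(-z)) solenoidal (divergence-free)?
No, ∇·F = 2*y + 3*exp(y) + 5*exp(-z)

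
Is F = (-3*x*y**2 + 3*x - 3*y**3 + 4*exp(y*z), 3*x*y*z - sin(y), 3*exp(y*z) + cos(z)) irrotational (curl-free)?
No, ∇×F = (-3*x*y + 3*z*exp(y*z), 4*y*exp(y*z), 6*x*y + 9*y**2 + 3*y*z - 4*z*exp(y*z))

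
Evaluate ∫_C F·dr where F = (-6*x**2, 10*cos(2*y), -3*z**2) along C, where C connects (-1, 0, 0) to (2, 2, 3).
-45 + 5*sin(4)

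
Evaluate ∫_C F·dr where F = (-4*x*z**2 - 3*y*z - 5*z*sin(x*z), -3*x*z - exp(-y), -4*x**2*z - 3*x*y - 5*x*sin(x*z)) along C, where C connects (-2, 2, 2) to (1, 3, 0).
-exp(-2) + exp(-3) - 5*cos(4) + 13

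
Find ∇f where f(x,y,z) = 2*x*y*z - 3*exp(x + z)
(2*y*z - 3*exp(x + z), 2*x*z, 2*x*y - 3*exp(x + z))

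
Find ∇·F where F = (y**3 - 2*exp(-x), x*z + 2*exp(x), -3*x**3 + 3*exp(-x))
2*exp(-x)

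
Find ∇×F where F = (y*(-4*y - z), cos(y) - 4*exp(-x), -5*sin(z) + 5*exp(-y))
(-5*exp(-y), -y, 8*y + z + 4*exp(-x))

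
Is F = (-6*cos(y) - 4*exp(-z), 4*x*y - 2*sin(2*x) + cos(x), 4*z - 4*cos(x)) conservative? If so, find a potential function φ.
No, ∇×F = (0, -4*sin(x) + 4*exp(-z), 4*y - sin(x) - 6*sin(y) - 4*cos(2*x)) ≠ 0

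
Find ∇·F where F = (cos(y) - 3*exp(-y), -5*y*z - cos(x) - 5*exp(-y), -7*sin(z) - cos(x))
-5*z - 7*cos(z) + 5*exp(-y)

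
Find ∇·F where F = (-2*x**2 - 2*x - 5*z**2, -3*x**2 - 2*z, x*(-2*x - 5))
-4*x - 2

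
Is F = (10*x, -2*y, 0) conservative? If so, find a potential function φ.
Yes, F is conservative. φ = 5*x**2 - y**2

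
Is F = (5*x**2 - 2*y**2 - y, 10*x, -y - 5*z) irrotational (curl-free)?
No, ∇×F = (-1, 0, 4*y + 11)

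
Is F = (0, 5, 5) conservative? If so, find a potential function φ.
Yes, F is conservative. φ = 5*y + 5*z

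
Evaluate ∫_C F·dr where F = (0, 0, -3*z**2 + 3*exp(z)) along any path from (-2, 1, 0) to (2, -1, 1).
-4 + 3*E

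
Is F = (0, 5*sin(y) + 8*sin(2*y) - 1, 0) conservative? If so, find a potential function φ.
Yes, F is conservative. φ = -y - 5*cos(y) - 4*cos(2*y)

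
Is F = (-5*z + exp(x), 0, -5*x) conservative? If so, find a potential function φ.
Yes, F is conservative. φ = -5*x*z + exp(x)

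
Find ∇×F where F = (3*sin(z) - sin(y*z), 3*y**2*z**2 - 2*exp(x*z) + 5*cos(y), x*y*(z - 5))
(x*(z - 5) + 2*x*exp(x*z) - 6*y**2*z, -y*(z - 5) - y*cos(y*z) + 3*cos(z), z*(-2*exp(x*z) + cos(y*z)))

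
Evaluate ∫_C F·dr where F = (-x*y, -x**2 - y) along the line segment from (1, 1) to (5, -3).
164/3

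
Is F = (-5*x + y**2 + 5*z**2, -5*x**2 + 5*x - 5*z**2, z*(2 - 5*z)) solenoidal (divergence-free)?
No, ∇·F = -10*z - 3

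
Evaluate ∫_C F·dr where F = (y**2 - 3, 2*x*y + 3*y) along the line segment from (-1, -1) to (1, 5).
56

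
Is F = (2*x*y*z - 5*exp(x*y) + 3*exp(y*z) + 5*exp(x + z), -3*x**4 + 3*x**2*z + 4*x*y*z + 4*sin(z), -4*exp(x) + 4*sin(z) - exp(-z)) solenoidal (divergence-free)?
No, ∇·F = 4*x*z + 2*y*z - 5*y*exp(x*y) + 5*exp(x + z) + 4*cos(z) + exp(-z)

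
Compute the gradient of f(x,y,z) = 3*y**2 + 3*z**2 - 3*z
(0, 6*y, 6*z - 3)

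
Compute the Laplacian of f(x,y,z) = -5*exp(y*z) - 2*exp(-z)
(5*(-y**2 - z**2)*exp(y*z + z) - 2)*exp(-z)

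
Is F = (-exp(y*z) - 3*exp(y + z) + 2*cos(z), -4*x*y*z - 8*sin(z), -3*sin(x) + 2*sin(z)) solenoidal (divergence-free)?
No, ∇·F = -4*x*z + 2*cos(z)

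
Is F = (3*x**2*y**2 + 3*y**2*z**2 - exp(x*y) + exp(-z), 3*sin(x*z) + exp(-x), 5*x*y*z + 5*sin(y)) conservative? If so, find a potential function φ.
No, ∇×F = (5*x*z - 3*x*cos(x*z) + 5*cos(y), (y*z*(6*y - 5)*exp(z) - 1)*exp(-z), -6*x**2*y + x*exp(x*y) - 6*y*z**2 + 3*z*cos(x*z) - exp(-x)) ≠ 0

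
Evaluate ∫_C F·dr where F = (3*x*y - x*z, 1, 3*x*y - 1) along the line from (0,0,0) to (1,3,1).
23/3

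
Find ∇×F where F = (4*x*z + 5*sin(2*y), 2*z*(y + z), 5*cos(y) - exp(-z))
(-2*y - 4*z - 5*sin(y), 4*x, -10*cos(2*y))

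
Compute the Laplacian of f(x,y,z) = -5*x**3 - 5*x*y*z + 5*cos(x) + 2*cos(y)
-30*x - 5*cos(x) - 2*cos(y)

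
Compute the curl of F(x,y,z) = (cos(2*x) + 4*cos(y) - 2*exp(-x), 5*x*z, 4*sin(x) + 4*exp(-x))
(-5*x, -4*cos(x) + 4*exp(-x), 5*z + 4*sin(y))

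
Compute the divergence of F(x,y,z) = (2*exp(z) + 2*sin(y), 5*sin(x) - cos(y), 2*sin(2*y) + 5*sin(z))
sin(y) + 5*cos(z)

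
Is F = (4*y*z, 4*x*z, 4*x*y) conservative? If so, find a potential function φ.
Yes, F is conservative. φ = 4*x*y*z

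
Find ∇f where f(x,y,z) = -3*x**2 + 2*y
(-6*x, 2, 0)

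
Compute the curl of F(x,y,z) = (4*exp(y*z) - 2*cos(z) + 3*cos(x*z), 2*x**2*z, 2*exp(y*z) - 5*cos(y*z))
(-2*x**2 + 2*z*exp(y*z) + 5*z*sin(y*z), -3*x*sin(x*z) + 4*y*exp(y*z) + 2*sin(z), 4*z*(x - exp(y*z)))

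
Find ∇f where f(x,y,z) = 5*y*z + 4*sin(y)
(0, 5*z + 4*cos(y), 5*y)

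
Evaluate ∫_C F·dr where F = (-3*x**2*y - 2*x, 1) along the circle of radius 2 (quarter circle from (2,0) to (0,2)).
6 + 3*pi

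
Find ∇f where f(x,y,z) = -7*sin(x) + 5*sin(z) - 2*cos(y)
(-7*cos(x), 2*sin(y), 5*cos(z))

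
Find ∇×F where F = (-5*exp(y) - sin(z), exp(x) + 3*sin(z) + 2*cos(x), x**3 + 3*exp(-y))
(-3*cos(z) - 3*exp(-y), -3*x**2 - cos(z), exp(x) + 5*exp(y) - 2*sin(x))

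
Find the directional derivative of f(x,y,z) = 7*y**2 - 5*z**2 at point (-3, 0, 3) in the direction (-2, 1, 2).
-20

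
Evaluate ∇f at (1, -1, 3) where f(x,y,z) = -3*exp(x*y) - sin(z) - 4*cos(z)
(3*exp(-1), -3*exp(-1), 4*sin(3) - cos(3))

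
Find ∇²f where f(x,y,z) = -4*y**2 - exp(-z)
-8 - exp(-z)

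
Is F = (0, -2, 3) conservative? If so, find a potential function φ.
Yes, F is conservative. φ = -2*y + 3*z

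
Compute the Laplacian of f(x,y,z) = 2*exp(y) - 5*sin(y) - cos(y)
2*exp(y) + 5*sin(y) + cos(y)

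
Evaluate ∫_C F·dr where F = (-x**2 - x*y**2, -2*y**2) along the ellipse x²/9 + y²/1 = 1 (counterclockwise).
0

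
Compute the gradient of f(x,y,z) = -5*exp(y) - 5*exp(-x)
(5*exp(-x), -5*exp(y), 0)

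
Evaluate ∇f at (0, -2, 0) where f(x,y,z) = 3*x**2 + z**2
(0, 0, 0)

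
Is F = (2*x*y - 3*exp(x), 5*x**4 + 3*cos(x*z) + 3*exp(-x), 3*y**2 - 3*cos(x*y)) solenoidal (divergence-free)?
No, ∇·F = 2*y - 3*exp(x)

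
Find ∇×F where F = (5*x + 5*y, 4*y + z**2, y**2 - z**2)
(2*y - 2*z, 0, -5)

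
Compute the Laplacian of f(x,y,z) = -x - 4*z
0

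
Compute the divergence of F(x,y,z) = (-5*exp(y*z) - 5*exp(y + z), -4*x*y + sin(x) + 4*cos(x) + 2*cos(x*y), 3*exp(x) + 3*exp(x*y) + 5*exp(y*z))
-2*x*sin(x*y) - 4*x + 5*y*exp(y*z)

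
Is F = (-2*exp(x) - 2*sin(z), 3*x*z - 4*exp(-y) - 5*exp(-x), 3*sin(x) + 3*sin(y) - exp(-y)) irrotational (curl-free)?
No, ∇×F = (-3*x + 3*cos(y) + exp(-y), -3*cos(x) - 2*cos(z), 3*z + 5*exp(-x))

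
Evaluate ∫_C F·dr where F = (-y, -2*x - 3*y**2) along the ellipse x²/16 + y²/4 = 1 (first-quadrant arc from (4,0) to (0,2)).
-8 - 2*pi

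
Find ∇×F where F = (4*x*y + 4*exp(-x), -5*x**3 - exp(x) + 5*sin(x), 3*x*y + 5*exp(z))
(3*x, -3*y, -15*x**2 - 4*x - exp(x) + 5*cos(x))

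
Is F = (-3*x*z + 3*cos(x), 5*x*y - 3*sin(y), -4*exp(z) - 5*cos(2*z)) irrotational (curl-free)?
No, ∇×F = (0, -3*x, 5*y)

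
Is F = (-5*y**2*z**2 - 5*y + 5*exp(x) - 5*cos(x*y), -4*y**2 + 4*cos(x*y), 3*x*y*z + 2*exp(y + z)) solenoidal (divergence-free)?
No, ∇·F = 3*x*y - 4*x*sin(x*y) + 5*y*sin(x*y) - 8*y + 5*exp(x) + 2*exp(y + z)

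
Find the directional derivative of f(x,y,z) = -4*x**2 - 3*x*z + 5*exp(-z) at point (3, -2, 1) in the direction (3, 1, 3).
3*sqrt(19)*(-36*E - 5)*exp(-1)/19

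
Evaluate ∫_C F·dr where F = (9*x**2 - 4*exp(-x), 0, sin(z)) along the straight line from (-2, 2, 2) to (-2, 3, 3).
cos(2) - cos(3)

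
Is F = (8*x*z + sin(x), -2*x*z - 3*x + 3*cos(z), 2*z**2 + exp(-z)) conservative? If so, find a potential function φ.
No, ∇×F = (2*x + 3*sin(z), 8*x, -2*z - 3) ≠ 0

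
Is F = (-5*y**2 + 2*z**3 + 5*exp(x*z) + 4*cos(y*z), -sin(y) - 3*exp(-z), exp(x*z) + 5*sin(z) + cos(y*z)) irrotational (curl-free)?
No, ∇×F = (-z*sin(y*z) - 3*exp(-z), 5*x*exp(x*z) - 4*y*sin(y*z) + 6*z**2 - z*exp(x*z), 10*y + 4*z*sin(y*z))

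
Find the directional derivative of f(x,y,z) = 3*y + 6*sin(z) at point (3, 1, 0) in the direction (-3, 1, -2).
-9*sqrt(14)/14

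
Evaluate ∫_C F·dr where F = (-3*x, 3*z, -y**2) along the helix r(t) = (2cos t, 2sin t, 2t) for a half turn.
-24 - 4*pi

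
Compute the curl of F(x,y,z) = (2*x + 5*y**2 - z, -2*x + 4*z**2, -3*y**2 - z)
(-6*y - 8*z, -1, -10*y - 2)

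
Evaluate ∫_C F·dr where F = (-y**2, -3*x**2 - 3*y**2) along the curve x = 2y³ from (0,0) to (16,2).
-9304/35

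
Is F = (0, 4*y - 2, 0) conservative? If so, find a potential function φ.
Yes, F is conservative. φ = 2*y*(y - 1)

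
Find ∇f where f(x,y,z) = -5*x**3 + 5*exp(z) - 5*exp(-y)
(-15*x**2, 5*exp(-y), 5*exp(z))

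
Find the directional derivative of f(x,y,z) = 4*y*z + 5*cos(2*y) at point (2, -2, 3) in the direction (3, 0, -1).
4*sqrt(10)/5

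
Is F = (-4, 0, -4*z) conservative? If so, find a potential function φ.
Yes, F is conservative. φ = -4*x - 2*z**2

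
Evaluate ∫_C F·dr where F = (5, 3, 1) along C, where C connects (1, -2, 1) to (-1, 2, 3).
4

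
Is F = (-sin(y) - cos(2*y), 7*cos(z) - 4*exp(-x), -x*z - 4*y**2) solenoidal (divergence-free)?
No, ∇·F = -x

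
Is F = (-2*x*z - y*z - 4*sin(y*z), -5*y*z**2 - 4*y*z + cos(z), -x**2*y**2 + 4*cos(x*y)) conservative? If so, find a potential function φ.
No, ∇×F = (-2*x**2*y - 4*x*sin(x*y) + 10*y*z + 4*y + sin(z), 2*x*y**2 - 2*x + 4*y*sin(x*y) - 4*y*cos(y*z) - y, z*(4*cos(y*z) + 1)) ≠ 0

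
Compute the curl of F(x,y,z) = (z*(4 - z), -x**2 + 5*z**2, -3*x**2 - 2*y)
(-10*z - 2, 6*x - 2*z + 4, -2*x)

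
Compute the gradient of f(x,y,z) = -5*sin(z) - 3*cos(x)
(3*sin(x), 0, -5*cos(z))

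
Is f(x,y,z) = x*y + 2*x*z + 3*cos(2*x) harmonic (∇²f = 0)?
No, ∇²f = -12*cos(2*x)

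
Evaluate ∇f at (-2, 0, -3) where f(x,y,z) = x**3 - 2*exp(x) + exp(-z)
(12 - 2*exp(-2), 0, -exp(3))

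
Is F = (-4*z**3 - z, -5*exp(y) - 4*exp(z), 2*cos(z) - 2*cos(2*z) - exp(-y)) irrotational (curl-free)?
No, ∇×F = (4*exp(z) + exp(-y), -12*z**2 - 1, 0)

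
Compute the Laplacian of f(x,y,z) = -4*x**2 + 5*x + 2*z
-8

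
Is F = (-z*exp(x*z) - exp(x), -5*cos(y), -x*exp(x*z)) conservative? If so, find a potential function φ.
Yes, F is conservative. φ = -exp(x) - exp(x*z) - 5*sin(y)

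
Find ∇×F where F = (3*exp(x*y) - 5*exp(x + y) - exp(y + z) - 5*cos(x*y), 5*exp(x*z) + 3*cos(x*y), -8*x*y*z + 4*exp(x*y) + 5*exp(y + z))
(-8*x*z + 4*x*exp(x*y) - 5*x*exp(x*z) + 5*exp(y + z), 8*y*z - 4*y*exp(x*y) - exp(y + z), -3*x*exp(x*y) - 5*x*sin(x*y) - 3*y*sin(x*y) + 5*z*exp(x*z) + 5*exp(x + y) + exp(y + z))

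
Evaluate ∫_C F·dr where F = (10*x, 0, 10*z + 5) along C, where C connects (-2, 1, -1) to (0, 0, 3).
40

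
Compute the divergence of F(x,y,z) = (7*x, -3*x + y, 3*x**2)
8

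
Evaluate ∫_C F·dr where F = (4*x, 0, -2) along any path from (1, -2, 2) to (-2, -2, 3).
4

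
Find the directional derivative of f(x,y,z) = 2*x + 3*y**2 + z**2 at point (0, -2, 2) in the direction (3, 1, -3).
-18*sqrt(19)/19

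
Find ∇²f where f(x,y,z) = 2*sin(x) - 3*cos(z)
-2*sin(x) + 3*cos(z)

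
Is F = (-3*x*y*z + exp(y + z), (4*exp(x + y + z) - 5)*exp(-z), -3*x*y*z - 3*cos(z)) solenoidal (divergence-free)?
No, ∇·F = -3*x*y - 3*y*z + 4*exp(x + y) + 3*sin(z)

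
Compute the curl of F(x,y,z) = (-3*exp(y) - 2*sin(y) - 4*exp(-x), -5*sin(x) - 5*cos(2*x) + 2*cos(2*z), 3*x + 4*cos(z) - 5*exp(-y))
(4*sin(2*z) + 5*exp(-y), -3, 3*exp(y) + 10*sin(2*x) - 5*cos(x) + 2*cos(y))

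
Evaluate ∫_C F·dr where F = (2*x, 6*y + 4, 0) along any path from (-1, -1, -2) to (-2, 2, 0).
24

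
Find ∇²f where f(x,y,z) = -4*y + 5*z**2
10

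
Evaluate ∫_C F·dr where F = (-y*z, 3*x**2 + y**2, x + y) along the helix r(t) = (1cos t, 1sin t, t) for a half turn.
2 + pi**2/4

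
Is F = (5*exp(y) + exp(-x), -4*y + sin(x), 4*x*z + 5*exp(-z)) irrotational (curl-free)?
No, ∇×F = (0, -4*z, -5*exp(y) + cos(x))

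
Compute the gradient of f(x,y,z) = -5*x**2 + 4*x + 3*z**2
(4 - 10*x, 0, 6*z)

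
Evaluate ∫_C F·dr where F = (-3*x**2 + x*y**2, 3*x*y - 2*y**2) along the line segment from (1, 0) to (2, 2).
0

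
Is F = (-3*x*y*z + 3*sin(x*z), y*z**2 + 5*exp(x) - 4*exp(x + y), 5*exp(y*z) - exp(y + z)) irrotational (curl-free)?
No, ∇×F = (-2*y*z + 5*z*exp(y*z) - exp(y + z), 3*x*(-y + cos(x*z)), 3*x*z + 5*exp(x) - 4*exp(x + y))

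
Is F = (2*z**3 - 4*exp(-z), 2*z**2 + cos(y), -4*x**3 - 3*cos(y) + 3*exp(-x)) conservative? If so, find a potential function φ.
No, ∇×F = (-4*z + 3*sin(y), 12*x**2 + 6*z**2 + 4*exp(-z) + 3*exp(-x), 0) ≠ 0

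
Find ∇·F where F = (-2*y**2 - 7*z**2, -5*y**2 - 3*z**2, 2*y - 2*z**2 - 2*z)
-10*y - 4*z - 2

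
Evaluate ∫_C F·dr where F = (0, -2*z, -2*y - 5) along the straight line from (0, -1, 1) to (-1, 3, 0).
3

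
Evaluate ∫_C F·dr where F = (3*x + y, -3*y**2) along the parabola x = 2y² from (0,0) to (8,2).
296/3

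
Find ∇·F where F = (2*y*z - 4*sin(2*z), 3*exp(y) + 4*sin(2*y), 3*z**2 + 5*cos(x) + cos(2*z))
6*z + 3*exp(y) - 2*sin(2*z) + 8*cos(2*y)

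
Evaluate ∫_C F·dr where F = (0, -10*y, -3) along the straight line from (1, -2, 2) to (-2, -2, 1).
3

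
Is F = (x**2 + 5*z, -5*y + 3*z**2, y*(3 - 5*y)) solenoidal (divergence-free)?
No, ∇·F = 2*x - 5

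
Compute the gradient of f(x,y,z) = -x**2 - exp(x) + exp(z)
(-2*x - exp(x), 0, exp(z))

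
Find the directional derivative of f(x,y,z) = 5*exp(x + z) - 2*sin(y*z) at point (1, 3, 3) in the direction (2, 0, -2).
3*sqrt(2)*cos(9)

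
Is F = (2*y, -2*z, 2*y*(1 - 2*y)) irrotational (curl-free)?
No, ∇×F = (4 - 8*y, 0, -2)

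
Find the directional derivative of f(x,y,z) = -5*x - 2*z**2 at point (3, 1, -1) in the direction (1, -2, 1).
-sqrt(6)/6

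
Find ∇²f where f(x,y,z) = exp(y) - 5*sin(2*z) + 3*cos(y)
exp(y) + 20*sin(2*z) - 3*cos(y)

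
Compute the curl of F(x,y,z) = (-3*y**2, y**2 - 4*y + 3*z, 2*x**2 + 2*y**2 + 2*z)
(4*y - 3, -4*x, 6*y)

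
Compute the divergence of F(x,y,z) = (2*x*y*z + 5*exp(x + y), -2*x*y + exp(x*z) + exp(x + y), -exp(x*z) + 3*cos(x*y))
-x*exp(x*z) - 2*x + 2*y*z + 6*exp(x + y)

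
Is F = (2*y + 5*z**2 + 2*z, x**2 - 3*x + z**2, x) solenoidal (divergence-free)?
Yes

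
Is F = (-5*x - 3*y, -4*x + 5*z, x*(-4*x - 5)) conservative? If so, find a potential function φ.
No, ∇×F = (-5, 8*x + 5, -1) ≠ 0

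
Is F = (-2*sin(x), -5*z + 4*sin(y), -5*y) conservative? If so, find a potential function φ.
Yes, F is conservative. φ = -5*y*z + 2*cos(x) - 4*cos(y)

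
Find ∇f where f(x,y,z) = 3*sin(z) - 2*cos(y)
(0, 2*sin(y), 3*cos(z))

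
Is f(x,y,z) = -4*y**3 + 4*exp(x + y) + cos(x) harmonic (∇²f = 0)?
No, ∇²f = -24*y + 8*exp(x + y) - cos(x)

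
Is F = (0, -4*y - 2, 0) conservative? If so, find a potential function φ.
Yes, F is conservative. φ = 2*y*(-y - 1)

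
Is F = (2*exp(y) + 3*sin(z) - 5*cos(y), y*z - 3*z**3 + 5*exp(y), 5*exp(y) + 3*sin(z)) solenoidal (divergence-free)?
No, ∇·F = z + 5*exp(y) + 3*cos(z)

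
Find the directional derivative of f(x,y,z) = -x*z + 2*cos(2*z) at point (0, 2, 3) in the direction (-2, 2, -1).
4*sin(6)/3 + 2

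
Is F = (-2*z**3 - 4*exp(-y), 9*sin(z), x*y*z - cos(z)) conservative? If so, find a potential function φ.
No, ∇×F = (x*z - 9*cos(z), z*(-y - 6*z), -4*exp(-y)) ≠ 0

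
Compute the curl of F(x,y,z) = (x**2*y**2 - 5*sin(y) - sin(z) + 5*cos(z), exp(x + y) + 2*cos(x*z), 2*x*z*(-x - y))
(2*x*(-z + sin(x*z)), 4*x*z + 2*y*z - 5*sin(z) - cos(z), -2*x**2*y - 2*z*sin(x*z) + exp(x + y) + 5*cos(y))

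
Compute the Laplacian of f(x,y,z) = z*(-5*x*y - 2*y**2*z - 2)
-4*y**2 - 4*z**2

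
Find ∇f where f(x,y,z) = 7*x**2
(14*x, 0, 0)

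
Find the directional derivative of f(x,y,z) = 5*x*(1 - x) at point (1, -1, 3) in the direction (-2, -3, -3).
5*sqrt(22)/11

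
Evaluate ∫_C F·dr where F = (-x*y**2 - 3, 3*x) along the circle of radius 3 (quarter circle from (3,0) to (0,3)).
27*pi/4 + 117/4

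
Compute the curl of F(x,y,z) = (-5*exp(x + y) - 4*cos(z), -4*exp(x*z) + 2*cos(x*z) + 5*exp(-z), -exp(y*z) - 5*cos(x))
(4*x*exp(x*z) + 2*x*sin(x*z) - z*exp(y*z) + 5*exp(-z), -5*sin(x) + 4*sin(z), -4*z*exp(x*z) - 2*z*sin(x*z) + 5*exp(x + y))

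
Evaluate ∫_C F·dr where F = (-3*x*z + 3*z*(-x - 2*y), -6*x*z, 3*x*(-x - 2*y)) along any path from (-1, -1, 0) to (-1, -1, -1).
9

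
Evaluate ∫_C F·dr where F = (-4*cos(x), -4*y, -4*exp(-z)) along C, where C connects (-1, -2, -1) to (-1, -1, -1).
6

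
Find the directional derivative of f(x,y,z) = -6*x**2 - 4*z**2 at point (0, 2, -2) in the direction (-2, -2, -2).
-16*sqrt(3)/3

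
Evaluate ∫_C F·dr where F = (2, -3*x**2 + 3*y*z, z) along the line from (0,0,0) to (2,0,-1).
9/2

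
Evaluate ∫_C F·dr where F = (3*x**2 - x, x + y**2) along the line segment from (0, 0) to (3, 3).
36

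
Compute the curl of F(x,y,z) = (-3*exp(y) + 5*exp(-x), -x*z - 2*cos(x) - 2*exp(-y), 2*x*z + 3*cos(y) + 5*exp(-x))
(x - 3*sin(y), -2*z + 5*exp(-x), -z + 3*exp(y) + 2*sin(x))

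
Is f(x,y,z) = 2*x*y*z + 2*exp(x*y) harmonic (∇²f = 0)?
No, ∇²f = 2*(x**2 + y**2)*exp(x*y)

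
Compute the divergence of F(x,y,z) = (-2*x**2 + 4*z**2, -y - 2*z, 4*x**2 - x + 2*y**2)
-4*x - 1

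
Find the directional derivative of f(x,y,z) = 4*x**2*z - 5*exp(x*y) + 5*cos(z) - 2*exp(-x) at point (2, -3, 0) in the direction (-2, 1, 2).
4*(-exp(4) - 10 + 8*exp(6))*exp(-6)/3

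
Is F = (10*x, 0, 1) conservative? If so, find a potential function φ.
Yes, F is conservative. φ = 5*x**2 + z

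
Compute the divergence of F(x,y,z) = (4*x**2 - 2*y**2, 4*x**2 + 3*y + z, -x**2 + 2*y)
8*x + 3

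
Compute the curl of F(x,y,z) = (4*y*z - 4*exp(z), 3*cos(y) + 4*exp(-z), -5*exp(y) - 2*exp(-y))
(-5*exp(y) + 4*exp(-z) + 2*exp(-y), 4*y - 4*exp(z), -4*z)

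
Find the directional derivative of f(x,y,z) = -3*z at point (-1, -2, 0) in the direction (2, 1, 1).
-sqrt(6)/2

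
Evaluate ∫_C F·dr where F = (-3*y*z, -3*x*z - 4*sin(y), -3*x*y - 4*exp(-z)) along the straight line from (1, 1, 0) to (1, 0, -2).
-4*cos(1) + 4*exp(2)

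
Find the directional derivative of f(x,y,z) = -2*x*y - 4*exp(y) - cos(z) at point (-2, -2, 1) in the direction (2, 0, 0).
4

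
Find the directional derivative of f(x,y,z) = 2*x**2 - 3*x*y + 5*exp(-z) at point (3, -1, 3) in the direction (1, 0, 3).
-3*sqrt(10)*(1 - exp(3))*exp(-3)/2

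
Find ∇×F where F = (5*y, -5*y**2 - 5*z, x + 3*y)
(8, -1, -5)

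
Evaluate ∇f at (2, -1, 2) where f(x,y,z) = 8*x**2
(32, 0, 0)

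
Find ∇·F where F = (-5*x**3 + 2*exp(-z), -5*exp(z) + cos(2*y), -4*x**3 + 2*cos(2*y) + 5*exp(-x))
-15*x**2 - 2*sin(2*y)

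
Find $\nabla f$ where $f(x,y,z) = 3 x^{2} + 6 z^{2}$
(6*x, 0, 12*z)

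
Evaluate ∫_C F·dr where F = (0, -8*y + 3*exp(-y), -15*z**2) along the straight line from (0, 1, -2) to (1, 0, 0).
-39 + 3*exp(-1)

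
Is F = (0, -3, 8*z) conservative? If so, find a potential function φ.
Yes, F is conservative. φ = -3*y + 4*z**2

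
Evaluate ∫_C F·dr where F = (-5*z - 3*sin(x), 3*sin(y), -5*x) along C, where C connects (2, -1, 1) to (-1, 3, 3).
-3*cos(2) - 3*cos(3) + 6*cos(1) + 25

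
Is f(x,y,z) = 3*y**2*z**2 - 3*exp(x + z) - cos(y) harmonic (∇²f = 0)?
No, ∇²f = 6*y**2 + 6*z**2 - 6*exp(x + z) + cos(y)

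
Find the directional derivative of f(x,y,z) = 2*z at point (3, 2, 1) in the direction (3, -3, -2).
-2*sqrt(22)/11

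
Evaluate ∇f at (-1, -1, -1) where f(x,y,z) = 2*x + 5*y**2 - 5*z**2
(2, -10, 10)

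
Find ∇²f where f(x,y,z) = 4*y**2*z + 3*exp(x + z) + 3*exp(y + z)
8*z + 6*exp(x + z) + 6*exp(y + z)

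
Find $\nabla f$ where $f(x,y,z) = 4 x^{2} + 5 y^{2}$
(8*x, 10*y, 0)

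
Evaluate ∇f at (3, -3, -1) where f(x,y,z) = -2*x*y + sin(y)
(6, -6 + cos(3), 0)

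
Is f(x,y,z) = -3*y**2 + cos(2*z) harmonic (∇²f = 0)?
No, ∇²f = -4*cos(2*z) - 6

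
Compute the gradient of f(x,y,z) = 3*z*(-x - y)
(-3*z, -3*z, -3*x - 3*y)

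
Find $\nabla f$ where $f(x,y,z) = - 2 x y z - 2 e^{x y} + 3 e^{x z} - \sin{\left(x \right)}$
(-2*y*z - 2*y*exp(x*y) + 3*z*exp(x*z) - cos(x), 2*x*(-z - exp(x*y)), x*(-2*y + 3*exp(x*z)))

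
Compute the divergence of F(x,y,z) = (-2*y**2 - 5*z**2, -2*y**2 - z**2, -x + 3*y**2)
-4*y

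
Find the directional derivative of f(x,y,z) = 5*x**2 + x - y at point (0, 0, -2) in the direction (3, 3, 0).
0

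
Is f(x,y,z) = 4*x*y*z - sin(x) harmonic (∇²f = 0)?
No, ∇²f = sin(x)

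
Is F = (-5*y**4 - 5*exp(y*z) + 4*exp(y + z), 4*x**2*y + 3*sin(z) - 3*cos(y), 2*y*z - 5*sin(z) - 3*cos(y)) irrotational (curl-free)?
No, ∇×F = (2*z + 3*sin(y) - 3*cos(z), -5*y*exp(y*z) + 4*exp(y + z), 8*x*y + 20*y**3 + 5*z*exp(y*z) - 4*exp(y + z))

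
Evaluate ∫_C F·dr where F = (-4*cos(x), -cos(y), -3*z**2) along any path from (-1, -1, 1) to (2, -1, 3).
-26 - 4*sin(2) - 4*sin(1)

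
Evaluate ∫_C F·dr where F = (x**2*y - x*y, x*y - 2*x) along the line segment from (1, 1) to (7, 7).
552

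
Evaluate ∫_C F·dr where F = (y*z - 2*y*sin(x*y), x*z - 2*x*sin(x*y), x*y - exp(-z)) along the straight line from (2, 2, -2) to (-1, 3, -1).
-exp(2) + 2*cos(3) - 2*cos(4) + E + 11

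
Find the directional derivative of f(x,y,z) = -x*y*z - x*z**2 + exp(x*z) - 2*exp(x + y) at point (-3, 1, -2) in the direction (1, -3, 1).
sqrt(11)*(-5*exp(8) + 4 + 7*exp(2))*exp(-2)/11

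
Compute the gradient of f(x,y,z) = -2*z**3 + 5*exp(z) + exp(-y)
(0, -exp(-y), -6*z**2 + 5*exp(z))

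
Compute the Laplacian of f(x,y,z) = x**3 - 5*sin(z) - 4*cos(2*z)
6*x + 5*sin(z) + 16*cos(2*z)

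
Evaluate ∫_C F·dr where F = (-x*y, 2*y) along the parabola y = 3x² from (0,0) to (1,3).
33/4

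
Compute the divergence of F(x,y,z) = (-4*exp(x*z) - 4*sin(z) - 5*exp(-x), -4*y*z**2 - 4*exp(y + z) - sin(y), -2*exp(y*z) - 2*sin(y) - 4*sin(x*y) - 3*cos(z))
-2*y*exp(y*z) - 4*z**2 - 4*z*exp(x*z) - 4*exp(y + z) + 3*sin(z) - cos(y) + 5*exp(-x)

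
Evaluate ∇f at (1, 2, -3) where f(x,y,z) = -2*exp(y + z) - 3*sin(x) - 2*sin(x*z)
(6*cos(3) - 3*cos(1), -2*exp(-1), -2*exp(-1) - 2*cos(3))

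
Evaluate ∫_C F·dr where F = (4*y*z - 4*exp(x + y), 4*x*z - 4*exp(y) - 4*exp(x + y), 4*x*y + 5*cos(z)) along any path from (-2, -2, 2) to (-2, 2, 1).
-52 - 4*exp(2) - 5*sin(2) + 4*exp(-4) + 4*exp(-2) + 5*sin(1)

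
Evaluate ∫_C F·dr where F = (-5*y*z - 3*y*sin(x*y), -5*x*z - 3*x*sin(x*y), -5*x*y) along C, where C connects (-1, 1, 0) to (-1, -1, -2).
10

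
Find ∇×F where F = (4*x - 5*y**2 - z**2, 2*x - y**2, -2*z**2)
(0, -2*z, 10*y + 2)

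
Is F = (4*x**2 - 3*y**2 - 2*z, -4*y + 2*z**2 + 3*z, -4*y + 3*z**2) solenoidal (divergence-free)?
No, ∇·F = 8*x + 6*z - 4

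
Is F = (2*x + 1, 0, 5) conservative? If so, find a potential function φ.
Yes, F is conservative. φ = x**2 + x + 5*z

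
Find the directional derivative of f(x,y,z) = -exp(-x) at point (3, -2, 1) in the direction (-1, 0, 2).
-sqrt(5)*exp(-3)/5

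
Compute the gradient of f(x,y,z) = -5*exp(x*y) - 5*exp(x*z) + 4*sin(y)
(-5*y*exp(x*y) - 5*z*exp(x*z), -5*x*exp(x*y) + 4*cos(y), -5*x*exp(x*z))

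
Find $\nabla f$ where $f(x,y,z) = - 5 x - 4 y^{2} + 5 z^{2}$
(-5, -8*y, 10*z)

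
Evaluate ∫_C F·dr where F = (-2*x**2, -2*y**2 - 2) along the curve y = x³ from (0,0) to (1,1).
-10/3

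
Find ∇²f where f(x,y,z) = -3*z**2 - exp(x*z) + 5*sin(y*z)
-x**2*exp(x*z) - 5*y**2*sin(y*z) - z**2*exp(x*z) - 5*z**2*sin(y*z) - 6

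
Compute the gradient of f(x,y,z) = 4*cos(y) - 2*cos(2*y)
(0, -4*sin(y) + 4*sin(2*y), 0)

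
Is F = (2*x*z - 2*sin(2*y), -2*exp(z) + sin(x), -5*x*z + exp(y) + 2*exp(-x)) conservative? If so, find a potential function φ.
No, ∇×F = (exp(y) + 2*exp(z), 2*x + 5*z + 2*exp(-x), cos(x) + 4*cos(2*y)) ≠ 0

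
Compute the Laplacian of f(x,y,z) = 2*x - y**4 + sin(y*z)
-y**2*sin(y*z) - 12*y**2 - z**2*sin(y*z)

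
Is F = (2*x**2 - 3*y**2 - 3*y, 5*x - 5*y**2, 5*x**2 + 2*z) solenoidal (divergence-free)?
No, ∇·F = 4*x - 10*y + 2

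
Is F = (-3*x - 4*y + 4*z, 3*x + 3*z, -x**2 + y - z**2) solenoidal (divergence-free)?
No, ∇·F = -2*z - 3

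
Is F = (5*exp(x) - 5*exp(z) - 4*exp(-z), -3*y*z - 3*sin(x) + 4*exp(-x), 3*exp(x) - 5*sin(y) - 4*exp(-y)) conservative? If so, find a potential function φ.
No, ∇×F = (3*y - 5*cos(y) + 4*exp(-y), -3*exp(x) - 5*exp(z) + 4*exp(-z), -3*cos(x) - 4*exp(-x)) ≠ 0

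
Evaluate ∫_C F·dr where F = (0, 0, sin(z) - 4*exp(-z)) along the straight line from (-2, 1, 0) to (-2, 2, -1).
-3 - cos(1) + 4*E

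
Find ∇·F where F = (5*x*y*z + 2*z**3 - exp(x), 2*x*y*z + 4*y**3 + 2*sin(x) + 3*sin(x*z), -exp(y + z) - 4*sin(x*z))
2*x*z - 4*x*cos(x*z) + 12*y**2 + 5*y*z - exp(x) - exp(y + z)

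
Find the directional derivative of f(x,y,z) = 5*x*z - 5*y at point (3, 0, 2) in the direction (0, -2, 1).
5*sqrt(5)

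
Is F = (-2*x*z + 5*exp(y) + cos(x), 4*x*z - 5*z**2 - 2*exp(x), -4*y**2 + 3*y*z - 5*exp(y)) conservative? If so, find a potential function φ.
No, ∇×F = (-4*x - 8*y + 13*z - 5*exp(y), -2*x, 4*z - 2*exp(x) - 5*exp(y)) ≠ 0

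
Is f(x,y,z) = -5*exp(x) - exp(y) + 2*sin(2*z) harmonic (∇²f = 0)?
No, ∇²f = -5*exp(x) - exp(y) - 8*sin(2*z)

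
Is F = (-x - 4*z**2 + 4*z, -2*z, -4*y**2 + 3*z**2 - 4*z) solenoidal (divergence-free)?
No, ∇·F = 6*z - 5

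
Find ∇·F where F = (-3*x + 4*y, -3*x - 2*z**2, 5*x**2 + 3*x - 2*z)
-5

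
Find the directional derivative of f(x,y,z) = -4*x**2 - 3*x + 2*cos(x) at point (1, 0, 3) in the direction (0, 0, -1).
0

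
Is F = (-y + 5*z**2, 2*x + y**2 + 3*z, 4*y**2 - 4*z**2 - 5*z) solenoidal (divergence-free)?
No, ∇·F = 2*y - 8*z - 5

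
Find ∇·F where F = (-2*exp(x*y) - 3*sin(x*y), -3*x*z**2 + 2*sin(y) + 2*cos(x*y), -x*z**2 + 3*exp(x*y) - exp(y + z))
-2*x*z - 2*x*sin(x*y) - 2*y*exp(x*y) - 3*y*cos(x*y) - exp(y + z) + 2*cos(y)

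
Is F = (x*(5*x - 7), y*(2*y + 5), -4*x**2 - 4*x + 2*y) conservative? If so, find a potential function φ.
No, ∇×F = (2, 8*x + 4, 0) ≠ 0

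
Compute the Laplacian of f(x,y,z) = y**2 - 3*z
2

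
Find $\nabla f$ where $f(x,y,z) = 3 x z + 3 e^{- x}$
(3*z - 3*exp(-x), 0, 3*x)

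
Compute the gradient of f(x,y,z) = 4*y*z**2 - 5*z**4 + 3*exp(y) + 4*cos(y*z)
(0, 4*z**2 - 4*z*sin(y*z) + 3*exp(y), 8*y*z - 4*y*sin(y*z) - 20*z**3)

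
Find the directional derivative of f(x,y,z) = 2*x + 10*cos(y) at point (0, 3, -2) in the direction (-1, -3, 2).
sqrt(14)*(-1 + 15*sin(3))/7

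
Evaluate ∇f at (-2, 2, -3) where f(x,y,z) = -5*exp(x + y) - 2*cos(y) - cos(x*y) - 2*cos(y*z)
(-5 - 2*sin(4), -5 + 6*sin(6) + 2*sin(4) + 2*sin(2), -4*sin(6))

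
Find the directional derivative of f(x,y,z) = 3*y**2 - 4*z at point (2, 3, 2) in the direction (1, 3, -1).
58*sqrt(11)/11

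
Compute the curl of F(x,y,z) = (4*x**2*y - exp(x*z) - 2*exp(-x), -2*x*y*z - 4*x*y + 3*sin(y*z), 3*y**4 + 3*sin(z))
(y*(2*x + 12*y**2 - 3*cos(y*z)), -x*exp(x*z), -4*x**2 - 2*y*z - 4*y)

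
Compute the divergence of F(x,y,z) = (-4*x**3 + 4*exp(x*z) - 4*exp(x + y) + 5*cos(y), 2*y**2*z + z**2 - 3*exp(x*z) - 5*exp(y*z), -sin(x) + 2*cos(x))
-12*x**2 + 4*y*z + 4*z*exp(x*z) - 5*z*exp(y*z) - 4*exp(x + y)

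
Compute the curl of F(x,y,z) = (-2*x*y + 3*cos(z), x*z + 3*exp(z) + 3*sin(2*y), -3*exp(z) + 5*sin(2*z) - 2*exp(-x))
(-x - 3*exp(z), -3*sin(z) - 2*exp(-x), 2*x + z)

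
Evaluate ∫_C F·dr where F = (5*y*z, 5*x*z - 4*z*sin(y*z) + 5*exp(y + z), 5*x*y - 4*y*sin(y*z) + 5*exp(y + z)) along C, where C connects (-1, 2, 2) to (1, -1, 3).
-5*exp(4) + 4*cos(3) - 4*cos(4) + 5 + 5*exp(2)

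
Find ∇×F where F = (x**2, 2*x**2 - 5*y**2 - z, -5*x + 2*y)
(3, 5, 4*x)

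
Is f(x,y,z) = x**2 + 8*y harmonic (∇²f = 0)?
No, ∇²f = 2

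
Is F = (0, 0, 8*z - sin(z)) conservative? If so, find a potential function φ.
Yes, F is conservative. φ = 4*z**2 + cos(z)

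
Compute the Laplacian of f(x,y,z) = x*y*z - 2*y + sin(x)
-sin(x)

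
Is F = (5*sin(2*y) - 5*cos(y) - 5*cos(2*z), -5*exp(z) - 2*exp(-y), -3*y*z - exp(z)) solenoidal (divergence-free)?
No, ∇·F = -3*y - exp(z) + 2*exp(-y)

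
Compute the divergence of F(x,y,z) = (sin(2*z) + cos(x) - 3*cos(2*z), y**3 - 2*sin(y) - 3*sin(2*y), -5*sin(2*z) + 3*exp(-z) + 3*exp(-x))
3*y**2 - sin(x) - 2*cos(y) - 6*cos(2*y) - 10*cos(2*z) - 3*exp(-z)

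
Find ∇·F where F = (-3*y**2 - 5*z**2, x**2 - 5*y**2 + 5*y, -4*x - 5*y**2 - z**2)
-10*y - 2*z + 5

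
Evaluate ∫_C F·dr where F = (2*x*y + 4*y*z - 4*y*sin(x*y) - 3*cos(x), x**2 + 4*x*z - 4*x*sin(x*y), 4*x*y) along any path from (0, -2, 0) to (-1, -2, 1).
4*cos(2) + 2 + 3*sin(1)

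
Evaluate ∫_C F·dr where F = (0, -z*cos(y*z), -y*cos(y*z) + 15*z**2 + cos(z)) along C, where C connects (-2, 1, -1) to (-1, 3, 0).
5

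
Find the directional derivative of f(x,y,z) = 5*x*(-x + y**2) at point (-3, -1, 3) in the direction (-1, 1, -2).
-5*sqrt(6)/6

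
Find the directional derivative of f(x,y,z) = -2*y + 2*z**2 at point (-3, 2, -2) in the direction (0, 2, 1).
-12*sqrt(5)/5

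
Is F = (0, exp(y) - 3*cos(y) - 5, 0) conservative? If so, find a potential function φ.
Yes, F is conservative. φ = -5*y + exp(y) - 3*sin(y)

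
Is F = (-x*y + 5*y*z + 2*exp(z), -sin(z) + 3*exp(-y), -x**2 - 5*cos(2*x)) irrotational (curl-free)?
No, ∇×F = (cos(z), 2*x + 5*y + 2*exp(z) - 10*sin(2*x), x - 5*z)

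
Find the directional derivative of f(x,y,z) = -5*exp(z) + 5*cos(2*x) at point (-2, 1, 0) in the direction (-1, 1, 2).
-5*sqrt(6)*(sin(4) + 1)/3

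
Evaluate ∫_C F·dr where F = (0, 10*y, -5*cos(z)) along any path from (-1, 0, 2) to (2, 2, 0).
5*sin(2) + 20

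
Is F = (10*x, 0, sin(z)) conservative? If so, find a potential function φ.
Yes, F is conservative. φ = 5*x**2 - cos(z)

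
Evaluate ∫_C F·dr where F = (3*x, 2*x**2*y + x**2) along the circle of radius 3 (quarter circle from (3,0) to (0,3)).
45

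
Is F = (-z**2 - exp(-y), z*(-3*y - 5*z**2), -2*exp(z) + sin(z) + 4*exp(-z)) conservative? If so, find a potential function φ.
No, ∇×F = (3*y + 15*z**2, -2*z, -exp(-y)) ≠ 0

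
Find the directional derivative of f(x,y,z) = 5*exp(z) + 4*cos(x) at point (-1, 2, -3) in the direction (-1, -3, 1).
sqrt(11)*(-4*exp(3)*sin(1) + 5)*exp(-3)/11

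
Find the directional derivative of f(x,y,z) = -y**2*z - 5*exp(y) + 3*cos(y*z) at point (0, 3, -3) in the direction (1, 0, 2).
18*sqrt(5)*(-1 + sin(9))/5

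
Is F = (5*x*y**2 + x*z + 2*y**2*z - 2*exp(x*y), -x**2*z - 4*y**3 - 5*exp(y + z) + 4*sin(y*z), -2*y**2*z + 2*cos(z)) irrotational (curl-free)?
No, ∇×F = (x**2 - 4*y*z - 4*y*cos(y*z) + 5*exp(y + z), x + 2*y**2, -10*x*y - 2*x*z + 2*x*exp(x*y) - 4*y*z)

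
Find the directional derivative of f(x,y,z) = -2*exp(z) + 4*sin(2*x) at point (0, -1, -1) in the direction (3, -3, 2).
2*sqrt(22)*(-1 + 6*E)*exp(-1)/11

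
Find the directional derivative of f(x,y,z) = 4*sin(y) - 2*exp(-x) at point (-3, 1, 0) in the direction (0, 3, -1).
6*sqrt(10)*cos(1)/5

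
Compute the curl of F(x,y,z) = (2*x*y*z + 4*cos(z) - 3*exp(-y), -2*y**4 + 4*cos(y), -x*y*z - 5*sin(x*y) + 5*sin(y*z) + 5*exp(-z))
(-x*z - 5*x*cos(x*y) + 5*z*cos(y*z), 2*x*y + y*z + 5*y*cos(x*y) - 4*sin(z), -2*x*z - 3*exp(-y))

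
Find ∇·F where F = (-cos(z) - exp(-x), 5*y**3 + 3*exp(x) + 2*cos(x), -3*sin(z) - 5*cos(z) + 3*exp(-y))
15*y**2 + 5*sin(z) - 3*cos(z) + exp(-x)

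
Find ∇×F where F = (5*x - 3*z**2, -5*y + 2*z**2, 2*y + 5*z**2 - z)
(2 - 4*z, -6*z, 0)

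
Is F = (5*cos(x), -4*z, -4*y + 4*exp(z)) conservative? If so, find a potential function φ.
Yes, F is conservative. φ = -4*y*z + 4*exp(z) + 5*sin(x)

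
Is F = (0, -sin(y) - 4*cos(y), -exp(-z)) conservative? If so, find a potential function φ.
Yes, F is conservative. φ = -4*sin(y) + cos(y) + exp(-z)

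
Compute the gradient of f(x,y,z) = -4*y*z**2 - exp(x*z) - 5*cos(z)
(-z*exp(x*z), -4*z**2, -x*exp(x*z) - 8*y*z + 5*sin(z))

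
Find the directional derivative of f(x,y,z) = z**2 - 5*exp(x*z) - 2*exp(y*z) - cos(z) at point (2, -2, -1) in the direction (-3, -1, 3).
sqrt(19)*(-45 - 6*exp(2) - 3*exp(2)*sin(1) + 10*exp(4))*exp(-2)/19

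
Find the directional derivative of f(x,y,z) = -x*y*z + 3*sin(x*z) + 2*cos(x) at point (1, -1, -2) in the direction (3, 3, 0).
-sqrt(2)*(3*cos(2) + sin(1))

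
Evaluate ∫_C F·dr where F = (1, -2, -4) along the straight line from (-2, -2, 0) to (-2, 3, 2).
-18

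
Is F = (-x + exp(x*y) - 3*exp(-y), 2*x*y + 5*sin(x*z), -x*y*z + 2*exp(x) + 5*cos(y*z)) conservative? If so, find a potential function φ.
No, ∇×F = (-x*z - 5*x*cos(x*z) - 5*z*sin(y*z), y*z - 2*exp(x), -x*exp(x*y) + 2*y + 5*z*cos(x*z) - 3*exp(-y)) ≠ 0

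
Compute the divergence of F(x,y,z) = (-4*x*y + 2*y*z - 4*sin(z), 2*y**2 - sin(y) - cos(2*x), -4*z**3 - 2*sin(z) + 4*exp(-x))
-12*z**2 - cos(y) - 2*cos(z)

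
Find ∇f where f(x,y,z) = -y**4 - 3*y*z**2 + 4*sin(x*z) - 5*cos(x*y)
(5*y*sin(x*y) + 4*z*cos(x*z), 5*x*sin(x*y) - 4*y**3 - 3*z**2, 4*x*cos(x*z) - 6*y*z)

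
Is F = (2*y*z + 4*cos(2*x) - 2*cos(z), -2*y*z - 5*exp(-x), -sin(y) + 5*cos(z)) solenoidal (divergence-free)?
No, ∇·F = -2*z - 8*sin(2*x) - 5*sin(z)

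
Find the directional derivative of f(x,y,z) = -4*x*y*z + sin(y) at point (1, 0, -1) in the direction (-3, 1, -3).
5*sqrt(19)/19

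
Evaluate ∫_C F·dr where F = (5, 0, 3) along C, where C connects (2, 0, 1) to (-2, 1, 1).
-20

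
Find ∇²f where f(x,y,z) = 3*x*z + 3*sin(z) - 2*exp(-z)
-3*sin(z) - 2*exp(-z)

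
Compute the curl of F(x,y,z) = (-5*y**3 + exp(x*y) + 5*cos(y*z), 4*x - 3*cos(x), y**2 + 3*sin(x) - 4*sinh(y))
(2*y - 4*cosh(y), -5*y*sin(y*z) - 3*cos(x), -x*exp(x*y) + 15*y**2 + 5*z*sin(y*z) + 3*sin(x) + 4)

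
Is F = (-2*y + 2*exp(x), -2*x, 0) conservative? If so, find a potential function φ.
Yes, F is conservative. φ = -2*x*y + 2*exp(x)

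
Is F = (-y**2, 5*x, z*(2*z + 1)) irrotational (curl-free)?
No, ∇×F = (0, 0, 2*y + 5)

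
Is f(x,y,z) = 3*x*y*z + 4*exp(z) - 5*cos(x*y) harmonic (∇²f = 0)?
No, ∇²f = 5*x**2*cos(x*y) + 5*y**2*cos(x*y) + 4*exp(z)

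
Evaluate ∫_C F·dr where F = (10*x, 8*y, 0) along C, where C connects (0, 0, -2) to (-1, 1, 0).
9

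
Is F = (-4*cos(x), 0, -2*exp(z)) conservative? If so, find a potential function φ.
Yes, F is conservative. φ = -2*exp(z) - 4*sin(x)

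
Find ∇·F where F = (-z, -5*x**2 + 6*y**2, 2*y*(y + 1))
12*y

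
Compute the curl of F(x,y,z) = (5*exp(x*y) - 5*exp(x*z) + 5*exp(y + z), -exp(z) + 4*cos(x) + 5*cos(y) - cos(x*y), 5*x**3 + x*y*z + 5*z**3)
(x*z + exp(z), -15*x**2 - 5*x*exp(x*z) - y*z + 5*exp(y + z), -5*x*exp(x*y) + y*sin(x*y) - 5*exp(y + z) - 4*sin(x))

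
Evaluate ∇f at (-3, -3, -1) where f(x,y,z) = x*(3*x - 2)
(-20, 0, 0)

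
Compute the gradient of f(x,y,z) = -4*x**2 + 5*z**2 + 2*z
(-8*x, 0, 10*z + 2)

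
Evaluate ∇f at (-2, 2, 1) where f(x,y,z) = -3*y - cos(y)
(0, -3 + sin(2), 0)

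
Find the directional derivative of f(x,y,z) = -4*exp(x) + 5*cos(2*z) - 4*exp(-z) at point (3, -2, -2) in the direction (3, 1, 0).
-6*sqrt(10)*exp(3)/5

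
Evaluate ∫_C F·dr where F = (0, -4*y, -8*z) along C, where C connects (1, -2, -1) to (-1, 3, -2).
-22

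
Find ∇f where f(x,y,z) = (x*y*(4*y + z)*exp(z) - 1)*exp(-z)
(y*(4*y + z), x*(8*y + z), x*y + exp(-z))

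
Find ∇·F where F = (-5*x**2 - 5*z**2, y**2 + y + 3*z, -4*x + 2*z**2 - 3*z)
-10*x + 2*y + 4*z - 2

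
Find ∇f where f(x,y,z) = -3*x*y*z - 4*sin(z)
(-3*y*z, -3*x*z, -3*x*y - 4*cos(z))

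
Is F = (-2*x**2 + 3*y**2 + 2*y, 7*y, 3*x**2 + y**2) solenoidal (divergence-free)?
No, ∇·F = 7 - 4*x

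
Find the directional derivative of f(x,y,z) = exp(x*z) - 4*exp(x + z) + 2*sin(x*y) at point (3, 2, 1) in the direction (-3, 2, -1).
sqrt(14)*(-3 + 8*E)*exp(3)/7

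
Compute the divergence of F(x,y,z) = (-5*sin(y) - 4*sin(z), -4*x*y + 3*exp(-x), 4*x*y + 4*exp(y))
-4*x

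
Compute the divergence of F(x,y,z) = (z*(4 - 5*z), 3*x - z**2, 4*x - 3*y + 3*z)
3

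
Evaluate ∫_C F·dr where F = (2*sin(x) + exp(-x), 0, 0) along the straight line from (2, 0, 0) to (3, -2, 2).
(-1 + E + 2*(cos(2) - cos(3))*exp(3))*exp(-3)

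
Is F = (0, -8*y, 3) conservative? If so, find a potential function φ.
Yes, F is conservative. φ = -4*y**2 + 3*z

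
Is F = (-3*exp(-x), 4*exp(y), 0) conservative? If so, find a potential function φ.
Yes, F is conservative. φ = 4*exp(y) + 3*exp(-x)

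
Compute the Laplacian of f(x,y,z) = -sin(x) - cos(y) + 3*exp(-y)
sin(x) + cos(y) + 3*exp(-y)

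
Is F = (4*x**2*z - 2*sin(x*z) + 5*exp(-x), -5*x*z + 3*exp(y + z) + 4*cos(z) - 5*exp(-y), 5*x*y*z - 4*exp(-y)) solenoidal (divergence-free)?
No, ∇·F = 5*x*y + 8*x*z - 2*z*cos(x*z) + 3*exp(y + z) + 5*exp(-y) - 5*exp(-x)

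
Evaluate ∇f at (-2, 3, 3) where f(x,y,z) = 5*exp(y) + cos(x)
(sin(2), 5*exp(3), 0)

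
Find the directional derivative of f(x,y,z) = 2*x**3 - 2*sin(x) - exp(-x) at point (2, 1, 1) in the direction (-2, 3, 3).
sqrt(22)*(-2*(12 - cos(2))*exp(2) - 1)*exp(-2)/11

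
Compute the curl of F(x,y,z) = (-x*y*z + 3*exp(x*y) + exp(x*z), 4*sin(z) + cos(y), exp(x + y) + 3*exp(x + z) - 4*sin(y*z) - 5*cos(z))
(-4*z*cos(y*z) + exp(x + y) - 4*cos(z), -x*y + x*exp(x*z) - exp(x + y) - 3*exp(x + z), x*(z - 3*exp(x*y)))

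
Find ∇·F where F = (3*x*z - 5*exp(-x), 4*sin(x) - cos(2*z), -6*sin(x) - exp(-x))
3*z + 5*exp(-x)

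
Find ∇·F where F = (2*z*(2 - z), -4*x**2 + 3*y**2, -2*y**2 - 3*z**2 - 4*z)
6*y - 6*z - 4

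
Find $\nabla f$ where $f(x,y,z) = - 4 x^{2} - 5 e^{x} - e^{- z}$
(-8*x - 5*exp(x), 0, exp(-z))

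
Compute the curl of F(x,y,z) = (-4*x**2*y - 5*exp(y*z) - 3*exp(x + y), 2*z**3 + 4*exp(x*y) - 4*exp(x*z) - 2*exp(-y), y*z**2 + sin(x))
(4*x*exp(x*z) - 5*z**2, -5*y*exp(y*z) - cos(x), 4*x**2 + 4*y*exp(x*y) - 4*z*exp(x*z) + 5*z*exp(y*z) + 3*exp(x + y))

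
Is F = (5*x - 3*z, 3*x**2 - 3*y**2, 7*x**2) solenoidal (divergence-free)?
No, ∇·F = 5 - 6*y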